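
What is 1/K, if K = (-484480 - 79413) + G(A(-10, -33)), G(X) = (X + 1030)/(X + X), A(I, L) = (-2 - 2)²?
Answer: -16/9021765 ≈ -1.7735e-6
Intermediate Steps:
A(I, L) = 16 (A(I, L) = (-4)² = 16)
G(X) = (1030 + X)/(2*X) (G(X) = (1030 + X)/((2*X)) = (1030 + X)*(1/(2*X)) = (1030 + X)/(2*X))
K = -9021765/16 (K = (-484480 - 79413) + (½)*(1030 + 16)/16 = -563893 + (½)*(1/16)*1046 = -563893 + 523/16 = -9021765/16 ≈ -5.6386e+5)
1/K = 1/(-9021765/16) = -16/9021765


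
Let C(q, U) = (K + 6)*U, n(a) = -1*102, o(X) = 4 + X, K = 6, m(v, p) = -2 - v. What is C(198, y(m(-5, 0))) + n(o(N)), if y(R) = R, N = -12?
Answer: -66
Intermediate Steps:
n(a) = -102
C(q, U) = 12*U (C(q, U) = (6 + 6)*U = 12*U)
C(198, y(m(-5, 0))) + n(o(N)) = 12*(-2 - 1*(-5)) - 102 = 12*(-2 + 5) - 102 = 12*3 - 102 = 36 - 102 = -66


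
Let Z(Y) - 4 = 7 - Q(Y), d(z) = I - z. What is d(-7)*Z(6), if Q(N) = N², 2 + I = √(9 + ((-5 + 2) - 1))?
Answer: -125 - 25*√5 ≈ -180.90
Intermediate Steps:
I = -2 + √5 (I = -2 + √(9 + ((-5 + 2) - 1)) = -2 + √(9 + (-3 - 1)) = -2 + √(9 - 4) = -2 + √5 ≈ 0.23607)
d(z) = -2 + √5 - z (d(z) = (-2 + √5) - z = -2 + √5 - z)
Z(Y) = 11 - Y² (Z(Y) = 4 + (7 - Y²) = 11 - Y²)
d(-7)*Z(6) = (-2 + √5 - 1*(-7))*(11 - 1*6²) = (-2 + √5 + 7)*(11 - 1*36) = (5 + √5)*(11 - 36) = (5 + √5)*(-25) = -125 - 25*√5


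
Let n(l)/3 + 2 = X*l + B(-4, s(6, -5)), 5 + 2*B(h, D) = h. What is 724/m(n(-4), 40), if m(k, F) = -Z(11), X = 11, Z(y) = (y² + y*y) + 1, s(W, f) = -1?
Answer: -724/243 ≈ -2.9794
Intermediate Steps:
Z(y) = 1 + 2*y² (Z(y) = (y² + y²) + 1 = 2*y² + 1 = 1 + 2*y²)
B(h, D) = -5/2 + h/2
n(l) = -39/2 + 33*l (n(l) = -6 + 3*(11*l + (-5/2 + (½)*(-4))) = -6 + 3*(11*l + (-5/2 - 2)) = -6 + 3*(11*l - 9/2) = -6 + 3*(-9/2 + 11*l) = -6 + (-27/2 + 33*l) = -39/2 + 33*l)
m(k, F) = -243 (m(k, F) = -(1 + 2*11²) = -(1 + 2*121) = -(1 + 242) = -1*243 = -243)
724/m(n(-4), 40) = 724/(-243) = 724*(-1/243) = -724/243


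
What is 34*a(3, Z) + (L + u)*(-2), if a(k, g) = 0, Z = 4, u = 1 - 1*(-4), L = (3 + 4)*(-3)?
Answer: 32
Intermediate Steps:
L = -21 (L = 7*(-3) = -21)
u = 5 (u = 1 + 4 = 5)
34*a(3, Z) + (L + u)*(-2) = 34*0 + (-21 + 5)*(-2) = 0 - 16*(-2) = 0 + 32 = 32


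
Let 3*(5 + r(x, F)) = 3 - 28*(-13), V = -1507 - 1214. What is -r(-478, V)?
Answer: -352/3 ≈ -117.33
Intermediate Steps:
V = -2721
r(x, F) = 352/3 (r(x, F) = -5 + (3 - 28*(-13))/3 = -5 + (3 + 364)/3 = -5 + (1/3)*367 = -5 + 367/3 = 352/3)
-r(-478, V) = -1*352/3 = -352/3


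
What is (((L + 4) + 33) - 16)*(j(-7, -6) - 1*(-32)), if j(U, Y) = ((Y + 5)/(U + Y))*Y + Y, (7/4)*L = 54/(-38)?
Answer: 891420/1729 ≈ 515.57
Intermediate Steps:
L = -108/133 (L = 4*(54/(-38))/7 = 4*(54*(-1/38))/7 = (4/7)*(-27/19) = -108/133 ≈ -0.81203)
j(U, Y) = Y + Y*(5 + Y)/(U + Y) (j(U, Y) = ((5 + Y)/(U + Y))*Y + Y = Y*(5 + Y)/(U + Y) + Y = Y + Y*(5 + Y)/(U + Y))
(((L + 4) + 33) - 16)*(j(-7, -6) - 1*(-32)) = (((-108/133 + 4) + 33) - 16)*(-6*(5 - 7 + 2*(-6))/(-7 - 6) - 1*(-32)) = ((424/133 + 33) - 16)*(-6*(5 - 7 - 12)/(-13) + 32) = (4813/133 - 16)*(-6*(-1/13)*(-14) + 32) = 2685*(-84/13 + 32)/133 = (2685/133)*(332/13) = 891420/1729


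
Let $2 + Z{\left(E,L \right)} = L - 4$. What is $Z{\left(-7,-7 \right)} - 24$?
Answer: $-37$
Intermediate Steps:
$Z{\left(E,L \right)} = -6 + L$ ($Z{\left(E,L \right)} = -2 + \left(L - 4\right) = -2 + \left(-4 + L\right) = -6 + L$)
$Z{\left(-7,-7 \right)} - 24 = \left(-6 - 7\right) - 24 = -13 - 24 = -37$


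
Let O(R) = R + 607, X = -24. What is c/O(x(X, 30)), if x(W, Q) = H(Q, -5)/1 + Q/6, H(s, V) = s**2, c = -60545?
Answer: -60545/1512 ≈ -40.043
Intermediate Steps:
x(W, Q) = Q**2 + Q/6 (x(W, Q) = Q**2/1 + Q/6 = Q**2*1 + Q*(1/6) = Q**2 + Q/6)
O(R) = 607 + R
c/O(x(X, 30)) = -60545/(607 + 30*(1/6 + 30)) = -60545/(607 + 30*(181/6)) = -60545/(607 + 905) = -60545/1512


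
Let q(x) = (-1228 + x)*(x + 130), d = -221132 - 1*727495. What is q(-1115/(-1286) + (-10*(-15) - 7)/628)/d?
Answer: 26226329790345487/154680908713718832 ≈ 0.16955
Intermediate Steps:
d = -948627 (d = -221132 - 727495 = -948627)
q(x) = (-1228 + x)*(130 + x)
q(-1115/(-1286) + (-10*(-15) - 7)/628)/d = (-159640 + (-1115/(-1286) + (-10*(-15) - 7)/628)² - 1098*(-1115/(-1286) + (-10*(-15) - 7)/628))/(-948627) = (-159640 + (-1115*(-1/1286) + (150 - 7)*(1/628))² - 1098*(-1115*(-1/1286) + (150 - 7)*(1/628)))*(-1/948627) = (-159640 + (1115/1286 + 143*(1/628))² - 1098*(1115/1286 + 143*(1/628)))*(-1/948627) = (-159640 + (1115/1286 + 143/628)² - 1098*(1115/1286 + 143/628))*(-1/948627) = (-159640 + (442059/403804)² - 1098*442059/403804)*(-1/948627) = (-159640 + 195416159481/163057670416 - 242690391/201902)*(-1/948627) = -26226329790345487/163057670416*(-1/948627) = 26226329790345487/154680908713718832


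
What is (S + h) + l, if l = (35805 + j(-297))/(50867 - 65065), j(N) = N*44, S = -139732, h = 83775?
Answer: -794500223/14198 ≈ -55959.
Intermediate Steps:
j(N) = 44*N
l = -22737/14198 (l = (35805 + 44*(-297))/(50867 - 65065) = (35805 - 13068)/(-14198) = 22737*(-1/14198) = -22737/14198 ≈ -1.6014)
(S + h) + l = (-139732 + 83775) - 22737/14198 = -55957 - 22737/14198 = -794500223/14198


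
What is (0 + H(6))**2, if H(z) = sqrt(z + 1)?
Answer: 7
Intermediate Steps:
H(z) = sqrt(1 + z)
(0 + H(6))**2 = (0 + sqrt(1 + 6))**2 = (0 + sqrt(7))**2 = (sqrt(7))**2 = 7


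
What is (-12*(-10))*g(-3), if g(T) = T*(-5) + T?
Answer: 1440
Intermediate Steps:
g(T) = -4*T (g(T) = -5*T + T = -4*T)
(-12*(-10))*g(-3) = (-12*(-10))*(-4*(-3)) = 120*12 = 1440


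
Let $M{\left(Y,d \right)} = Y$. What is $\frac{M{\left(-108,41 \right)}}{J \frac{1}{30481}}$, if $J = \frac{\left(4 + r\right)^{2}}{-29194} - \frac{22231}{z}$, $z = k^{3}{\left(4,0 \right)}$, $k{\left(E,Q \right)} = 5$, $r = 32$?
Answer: $\frac{6006570619500}{324586907} \approx 18505.0$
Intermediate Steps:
$z = 125$ ($z = 5^{3} = 125$)
$J = - \frac{324586907}{1824625}$ ($J = \frac{\left(4 + 32\right)^{2}}{-29194} - \frac{22231}{125} = 36^{2} \left(- \frac{1}{29194}\right) - \frac{22231}{125} = 1296 \left(- \frac{1}{29194}\right) - \frac{22231}{125} = - \frac{648}{14597} - \frac{22231}{125} = - \frac{324586907}{1824625} \approx -177.89$)
$\frac{M{\left(-108,41 \right)}}{J \frac{1}{30481}} = - \frac{108}{\left(- \frac{324586907}{1824625}\right) \frac{1}{30481}} = - \frac{108}{- \frac{324586907}{55616394625}} = \left(-108\right) \left(- \frac{55616394625}{324586907}\right) = \frac{6006570619500}{324586907}$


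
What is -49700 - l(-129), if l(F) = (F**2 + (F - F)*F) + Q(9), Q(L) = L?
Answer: -66350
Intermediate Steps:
l(F) = 9 + F**2 (l(F) = (F**2 + (F - F)*F) + 9 = (F**2 + 0*F) + 9 = (F**2 + 0) + 9 = F**2 + 9 = 9 + F**2)
-49700 - l(-129) = -49700 - (9 + (-129)**2) = -49700 - (9 + 16641) = -49700 - 1*16650 = -49700 - 16650 = -66350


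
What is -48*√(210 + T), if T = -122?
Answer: -96*√22 ≈ -450.28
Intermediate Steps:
-48*√(210 + T) = -48*√(210 - 122) = -96*√22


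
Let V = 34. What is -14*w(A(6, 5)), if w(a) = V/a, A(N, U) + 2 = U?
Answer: -476/3 ≈ -158.67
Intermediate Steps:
A(N, U) = -2 + U
w(a) = 34/a
-14*w(A(6, 5)) = -476/(-2 + 5) = -476/3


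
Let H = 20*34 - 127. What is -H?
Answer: -553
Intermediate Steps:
H = 553 (H = 680 - 127 = 553)
-H = -1*553 = -553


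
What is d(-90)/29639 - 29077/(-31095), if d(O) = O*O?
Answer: 1113682703/921624705 ≈ 1.2084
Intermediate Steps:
d(O) = O²
d(-90)/29639 - 29077/(-31095) = (-90)²/29639 - 29077/(-31095) = 8100*(1/29639) - 29077*(-1/31095) = 8100/29639 + 29077/31095 = 1113682703/921624705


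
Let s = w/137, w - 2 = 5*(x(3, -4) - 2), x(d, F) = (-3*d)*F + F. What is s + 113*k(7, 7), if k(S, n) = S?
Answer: 108519/137 ≈ 792.11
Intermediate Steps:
x(d, F) = F - 3*F*d (x(d, F) = -3*F*d + F = F - 3*F*d)
w = 152 (w = 2 + 5*(-4*(1 - 3*3) - 2) = 2 + 5*(-4*(1 - 9) - 2) = 2 + 5*(-4*(-8) - 2) = 2 + 5*(32 - 2) = 2 + 5*30 = 2 + 150 = 152)
s = 152/137 ≈ 1.1095
s + 113*k(7, 7) = 152/137 + 113*7 = 152/137 + 791 = 108519/137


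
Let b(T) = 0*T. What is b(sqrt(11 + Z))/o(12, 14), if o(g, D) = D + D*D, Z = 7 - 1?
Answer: 0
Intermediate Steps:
Z = 6
o(g, D) = D + D**2
b(T) = 0
b(sqrt(11 + Z))/o(12, 14) = 0/((14*(1 + 14))) = 0/((14*15)) = 0/210 = 0*(1/210) = 0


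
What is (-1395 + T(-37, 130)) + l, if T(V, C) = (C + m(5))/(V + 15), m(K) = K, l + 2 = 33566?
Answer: 707583/22 ≈ 32163.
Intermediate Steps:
l = 33564 (l = -2 + 33566 = 33564)
T(V, C) = (5 + C)/(15 + V) (T(V, C) = (C + 5)/(V + 15) = (5 + C)/(15 + V))
(-1395 + T(-37, 130)) + l = (-1395 + (5 + 130)/(15 - 37)) + 33564 = (-1395 + 135/(-22)) + 33564 = (-1395 - 1/22*135) + 33564 = (-1395 - 135/22) + 33564 = -30825/22 + 33564 = 707583/22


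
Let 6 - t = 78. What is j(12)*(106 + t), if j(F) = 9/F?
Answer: 51/2 ≈ 25.500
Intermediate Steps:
t = -72 (t = 6 - 1*78 = 6 - 78 = -72)
j(12)*(106 + t) = (9/12)*(106 - 72) = (9*(1/12))*34 = (3/4)*34 = 51/2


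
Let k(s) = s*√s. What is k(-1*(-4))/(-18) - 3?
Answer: -31/9 ≈ -3.4444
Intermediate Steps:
k(s) = s^(3/2)
k(-1*(-4))/(-18) - 3 = (-1*(-4))^(3/2)/(-18) - 3 = 4^(3/2)*(-1/18) - 3 = 8*(-1/18) - 3 = -4/9 - 3 = -31/9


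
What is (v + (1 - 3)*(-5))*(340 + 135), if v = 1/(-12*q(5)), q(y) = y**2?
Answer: 56981/12 ≈ 4748.4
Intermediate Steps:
v = -1/300 (v = 1/(-12*5**2) = 1/(-12*25) = 1/(-300) = -1/300 ≈ -0.0033333)
(v + (1 - 3)*(-5))*(340 + 135) = (-1/300 + (1 - 3)*(-5))*(340 + 135) = (-1/300 - 2*(-5))*475 = (-1/300 + 10)*475 = (2999/300)*475 = 56981/12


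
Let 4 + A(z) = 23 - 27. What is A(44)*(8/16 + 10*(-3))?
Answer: 236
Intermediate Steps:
A(z) = -8 (A(z) = -4 + (23 - 27) = -4 - 4 = -8)
A(44)*(8/16 + 10*(-3)) = -8*(8/16 + 10*(-3)) = -8*(8*(1/16) - 30) = -8*(½ - 30) = -8*(-59/2) = 236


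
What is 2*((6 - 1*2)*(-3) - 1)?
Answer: -26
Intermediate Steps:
2*((6 - 1*2)*(-3) - 1) = 2*((6 - 2)*(-3) - 1) = 2*(4*(-3) - 1) = 2*(-12 - 1) = 2*(-13) = -26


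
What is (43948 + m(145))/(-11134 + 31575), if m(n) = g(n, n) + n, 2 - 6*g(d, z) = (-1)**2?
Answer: 264559/122646 ≈ 2.1571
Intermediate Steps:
g(d, z) = 1/6 (g(d, z) = 1/3 - 1/6*(-1)**2 = 1/3 - 1/6*1 = 1/3 - 1/6 = 1/6)
m(n) = 1/6 + n
(43948 + m(145))/(-11134 + 31575) = (43948 + (1/6 + 145))/(-11134 + 31575) = (43948 + 871/6)/20441 = (264559/6)*(1/20441) = 264559/122646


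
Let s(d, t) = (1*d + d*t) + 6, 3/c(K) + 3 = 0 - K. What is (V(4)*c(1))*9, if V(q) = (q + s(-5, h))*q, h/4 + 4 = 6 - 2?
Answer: -135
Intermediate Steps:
h = 0 (h = -16 + 4*(6 - 2) = -16 + 4*4 = -16 + 16 = 0)
c(K) = 3/(-3 - K) (c(K) = 3/(-3 + (0 - K)) = 3/(-3 - K))
s(d, t) = 6 + d + d*t (s(d, t) = (d + d*t) + 6 = 6 + d + d*t)
V(q) = q*(1 + q) (V(q) = (q + (6 - 5 - 5*0))*q = (q + (6 - 5 + 0))*q = (q + 1)*q = (1 + q)*q = q*(1 + q))
(V(4)*c(1))*9 = ((4*(1 + 4))*(-3/(3 + 1)))*9 = ((4*5)*(-3/4))*9 = (20*(-3*¼))*9 = (20*(-¾))*9 = -15*9 = -135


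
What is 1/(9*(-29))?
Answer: -1/261 ≈ -0.0038314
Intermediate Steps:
1/(9*(-29)) = 1/(-261) = -1/261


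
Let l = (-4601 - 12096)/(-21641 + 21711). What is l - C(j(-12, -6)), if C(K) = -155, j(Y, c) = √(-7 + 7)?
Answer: -5847/70 ≈ -83.529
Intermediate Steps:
j(Y, c) = 0 (j(Y, c) = √0 = 0)
l = -16697/70 ≈ -238.53
l - C(j(-12, -6)) = -16697/70 - 1*(-155) = -16697/70 + 155 = -5847/70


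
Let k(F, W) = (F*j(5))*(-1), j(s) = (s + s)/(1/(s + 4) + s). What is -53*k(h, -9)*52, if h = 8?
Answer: 992160/23 ≈ 43137.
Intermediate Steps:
j(s) = 2*s/(s + 1/(4 + s)) (j(s) = (2*s)/(1/(4 + s) + s) = (2*s)/(s + 1/(4 + s)) = 2*s/(s + 1/(4 + s)))
k(F, W) = -45*F/23 (k(F, W) = (F*(2*5*(4 + 5)/(1 + 5**2 + 4*5)))*(-1) = (F*(2*5*9/(1 + 25 + 20)))*(-1) = (F*(2*5*9/46))*(-1) = (F*(2*5*(1/46)*9))*(-1) = (F*(45/23))*(-1) = (45*F/23)*(-1) = -45*F/23)
-53*k(h, -9)*52 = -(-2385)*8/23*52 = -53*(-360/23)*52 = (19080/23)*52 = 992160/23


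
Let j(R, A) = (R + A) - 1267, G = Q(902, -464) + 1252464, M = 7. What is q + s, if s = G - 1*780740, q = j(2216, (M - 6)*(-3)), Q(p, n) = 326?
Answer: 472996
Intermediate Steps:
G = 1252790 (G = 326 + 1252464 = 1252790)
j(R, A) = -1267 + A + R (j(R, A) = (A + R) - 1267 = -1267 + A + R)
q = 946 (q = -1267 + (7 - 6)*(-3) + 2216 = -1267 + 1*(-3) + 2216 = -1267 - 3 + 2216 = 946)
s = 472050 (s = 1252790 - 1*780740 = 1252790 - 780740 = 472050)
q + s = 946 + 472050 = 472996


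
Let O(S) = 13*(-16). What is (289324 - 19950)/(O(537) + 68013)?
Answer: 3794/955 ≈ 3.9728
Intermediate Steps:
O(S) = -208
(289324 - 19950)/(O(537) + 68013) = (289324 - 19950)/(-208 + 68013) = 269374/67805 = 269374*(1/67805) = 3794/955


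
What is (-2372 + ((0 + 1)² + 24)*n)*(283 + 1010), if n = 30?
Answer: -2097246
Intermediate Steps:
(-2372 + ((0 + 1)² + 24)*n)*(283 + 1010) = (-2372 + ((0 + 1)² + 24)*30)*(283 + 1010) = (-2372 + (1² + 24)*30)*1293 = (-2372 + (1 + 24)*30)*1293 = (-2372 + 25*30)*1293 = (-2372 + 750)*1293 = -1622*1293 = -2097246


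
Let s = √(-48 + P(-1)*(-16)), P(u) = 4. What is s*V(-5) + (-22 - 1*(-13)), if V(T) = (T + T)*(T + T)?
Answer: -9 + 400*I*√7 ≈ -9.0 + 1058.3*I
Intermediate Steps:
s = 4*I*√7 (s = √(-48 + 4*(-16)) = √(-48 - 64) = √(-112) = 4*I*√7 ≈ 10.583*I)
V(T) = 4*T² (V(T) = (2*T)*(2*T) = 4*T²)
s*V(-5) + (-22 - 1*(-13)) = (4*I*√7)*(4*(-5)²) + (-22 - 1*(-13)) = (4*I*√7)*(4*25) + (-22 + 13) = (4*I*√7)*100 - 9 = 400*I*√7 - 9 = -9 + 400*I*√7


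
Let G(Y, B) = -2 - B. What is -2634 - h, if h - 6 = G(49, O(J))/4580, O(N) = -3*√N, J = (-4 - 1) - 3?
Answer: -6045599/2290 - 3*I*√2/2290 ≈ -2640.0 - 0.0018527*I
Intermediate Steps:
J = -8 (J = -5 - 3 = -8)
h = 13739/2290 + 3*I*√2/2290 (h = 6 + (-2 - (-3)*√(-8))/4580 = 6 + (-2 - (-3)*2*I*√2)*(1/4580) = 6 + (-2 - (-6)*I*√2)*(1/4580) = 6 + (-2 + 6*I*√2)*(1/4580) = 6 + (-1/2290 + 3*I*√2/2290) = 13739/2290 + 3*I*√2/2290 ≈ 5.9996 + 0.0018527*I)
-2634 - h = -2634 - (13739/2290 + 3*I*√2/2290) = -2634 + (-13739/2290 - 3*I*√2/2290) = -6045599/2290 - 3*I*√2/2290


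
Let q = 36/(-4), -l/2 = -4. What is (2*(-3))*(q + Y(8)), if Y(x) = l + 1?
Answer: 0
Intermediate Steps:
l = 8 (l = -2*(-4) = 8)
q = -9 (q = 36*(-1/4) = -9)
Y(x) = 9 (Y(x) = 8 + 1 = 9)
(2*(-3))*(q + Y(8)) = (2*(-3))*(-9 + 9) = -6*0 = 0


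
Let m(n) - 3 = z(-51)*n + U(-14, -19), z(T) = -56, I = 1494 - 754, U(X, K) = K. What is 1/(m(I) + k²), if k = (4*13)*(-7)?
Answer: 1/91040 ≈ 1.0984e-5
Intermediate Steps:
I = 740
m(n) = -16 - 56*n (m(n) = 3 + (-56*n - 19) = 3 + (-19 - 56*n) = -16 - 56*n)
k = -364 (k = 52*(-7) = -364)
1/(m(I) + k²) = 1/((-16 - 56*740) + (-364)²) = 1/((-16 - 41440) + 132496) = 1/(-41456 + 132496) = 1/91040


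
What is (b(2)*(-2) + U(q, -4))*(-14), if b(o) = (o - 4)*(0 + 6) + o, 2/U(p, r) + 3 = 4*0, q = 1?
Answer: -812/3 ≈ -270.67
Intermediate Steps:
U(p, r) = -2/3 (U(p, r) = 2/(-3 + 4*0) = 2/(-3 + 0) = 2/(-3) = 2*(-1/3) = -2/3)
b(o) = -24 + 7*o (b(o) = (-4 + o)*6 + o = (-24 + 6*o) + o = -24 + 7*o)
(b(2)*(-2) + U(q, -4))*(-14) = ((-24 + 7*2)*(-2) - 2/3)*(-14) = ((-24 + 14)*(-2) - 2/3)*(-14) = (-10*(-2) - 2/3)*(-14) = (20 - 2/3)*(-14) = (58/3)*(-14) = -812/3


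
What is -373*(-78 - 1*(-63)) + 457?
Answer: 6052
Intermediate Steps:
-373*(-78 - 1*(-63)) + 457 = -373*(-78 + 63) + 457 = -373*(-15) + 457 = 5595 + 457 = 6052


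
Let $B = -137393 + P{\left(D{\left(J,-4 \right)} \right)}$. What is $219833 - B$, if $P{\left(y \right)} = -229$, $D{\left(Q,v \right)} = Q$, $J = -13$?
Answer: $357455$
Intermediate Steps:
$B = -137622$ ($B = -137393 - 229 = -137622$)
$219833 - B = 219833 - -137622 = 219833 + 137622 = 357455$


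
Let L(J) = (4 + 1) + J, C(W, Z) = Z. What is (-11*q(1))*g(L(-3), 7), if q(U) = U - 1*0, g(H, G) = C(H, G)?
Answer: -77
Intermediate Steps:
L(J) = 5 + J
g(H, G) = G
q(U) = U (q(U) = U + 0 = U)
(-11*q(1))*g(L(-3), 7) = -11*1*7 = -11*7 = -77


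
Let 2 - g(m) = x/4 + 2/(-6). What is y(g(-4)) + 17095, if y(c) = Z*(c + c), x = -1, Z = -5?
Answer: 102415/6 ≈ 17069.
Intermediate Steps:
g(m) = 31/12 (g(m) = 2 - (-1/4 + 2/(-6)) = 2 - (-1*¼ + 2*(-⅙)) = 2 - (-¼ - ⅓) = 2 - 1*(-7/12) = 2 + 7/12 = 31/12)
y(c) = -10*c (y(c) = -5*(c + c) = -10*c)
y(g(-4)) + 17095 = -10*31/12 + 17095 = -155/6 + 17095 = 102415/6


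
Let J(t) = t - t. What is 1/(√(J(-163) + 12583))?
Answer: √12583/12583 ≈ 0.0089147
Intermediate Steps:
J(t) = 0
1/(√(J(-163) + 12583)) = 1/(√(0 + 12583)) = 1/(√12583) = √12583/12583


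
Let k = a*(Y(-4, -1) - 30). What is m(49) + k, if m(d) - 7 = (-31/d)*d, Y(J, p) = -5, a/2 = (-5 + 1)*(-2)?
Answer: -584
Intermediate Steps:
a = 16 (a = 2*((-5 + 1)*(-2)) = 2*(-4*(-2)) = 2*8 = 16)
k = -560 (k = 16*(-5 - 30) = 16*(-35) = -560)
m(d) = -24 (m(d) = 7 + (-31/d)*d = 7 - 31 = -24)
m(49) + k = -24 - 560 = -584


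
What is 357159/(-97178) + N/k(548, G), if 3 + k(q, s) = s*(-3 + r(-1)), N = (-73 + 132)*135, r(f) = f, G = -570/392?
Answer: 3156485649/1117547 ≈ 2824.5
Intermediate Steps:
G = -285/196 (G = -570*1/392 = -285/196 ≈ -1.4541)
N = 7965 (N = 59*135 = 7965)
k(q, s) = -3 - 4*s (k(q, s) = -3 + s*(-3 - 1) = -3 + s*(-4) = -3 - 4*s)
357159/(-97178) + N/k(548, G) = 357159/(-97178) + 7965/(-3 - 4*(-285/196)) = 357159*(-1/97178) + 7965/(-3 + 285/49) = -357159/97178 + 7965/(138/49) = -357159/97178 + 7965*(49/138) = -357159/97178 + 130095/46 = 3156485649/1117547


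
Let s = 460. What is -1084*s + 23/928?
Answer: -462737897/928 ≈ -4.9864e+5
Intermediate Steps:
-1084*s + 23/928 = -1084*460 + 23/928 = -498640 + 23*(1/928) = -498640 + 23/928 = -462737897/928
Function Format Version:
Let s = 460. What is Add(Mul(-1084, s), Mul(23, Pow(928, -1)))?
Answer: Rational(-462737897, 928) ≈ -4.9864e+5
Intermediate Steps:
Add(Mul(-1084, s), Mul(23, Pow(928, -1))) = Add(Mul(-1084, 460), Mul(23, Pow(928, -1))) = Add(-498640, Mul(23, Rational(1, 928))) = Add(-498640, Rational(23, 928)) = Rational(-462737897, 928)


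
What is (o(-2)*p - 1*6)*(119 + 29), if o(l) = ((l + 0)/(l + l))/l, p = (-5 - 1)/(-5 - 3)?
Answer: -3663/4 ≈ -915.75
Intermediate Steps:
p = ¾ (p = -6/(-8) = -6*(-⅛) = ¾ ≈ 0.75000)
o(l) = 1/(2*l) (o(l) = (l/((2*l)))/l = (l*(1/(2*l)))/l = 1/(2*l))
(o(-2)*p - 1*6)*(119 + 29) = (((½)/(-2))*(¾) - 1*6)*(119 + 29) = (((½)*(-½))*(¾) - 6)*148 = (-¼*¾ - 6)*148 = (-3/16 - 6)*148 = -99/16*148 = -3663/4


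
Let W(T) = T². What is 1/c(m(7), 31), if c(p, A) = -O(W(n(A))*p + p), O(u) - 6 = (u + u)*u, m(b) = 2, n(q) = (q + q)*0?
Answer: -1/14 ≈ -0.071429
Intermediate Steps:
n(q) = 0 (n(q) = (2*q)*0 = 0)
O(u) = 6 + 2*u² (O(u) = 6 + (u + u)*u = 6 + (2*u)*u = 6 + 2*u²)
c(p, A) = -6 - 2*p² (c(p, A) = -(6 + 2*(0²*p + p)²) = -(6 + 2*(0*p + p)²) = -(6 + 2*(0 + p)²) = -(6 + 2*p²) = -6 - 2*p²)
1/c(m(7), 31) = 1/(-6 - 2*2²) = 1/(-6 - 2*4) = 1/(-6 - 8) = 1/(-14) = -1/14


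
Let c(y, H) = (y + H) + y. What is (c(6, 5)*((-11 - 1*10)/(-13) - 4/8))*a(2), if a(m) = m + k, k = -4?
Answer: -493/13 ≈ -37.923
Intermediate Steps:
c(y, H) = H + 2*y (c(y, H) = (H + y) + y = H + 2*y)
a(m) = -4 + m (a(m) = m - 4 = -4 + m)
(c(6, 5)*((-11 - 1*10)/(-13) - 4/8))*a(2) = ((5 + 2*6)*((-11 - 1*10)/(-13) - 4/8))*(-4 + 2) = ((5 + 12)*((-11 - 10)*(-1/13) - 4*1/8))*(-2) = (17*(-21*(-1/13) - 1/2))*(-2) = (17*(21/13 - 1/2))*(-2) = (17*(29/26))*(-2) = (493/26)*(-2) = -493/13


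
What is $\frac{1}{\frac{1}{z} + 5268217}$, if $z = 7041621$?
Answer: $\frac{7041621}{37096787459758} \approx 1.8982 \cdot 10^{-7}$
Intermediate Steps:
$\frac{1}{\frac{1}{z} + 5268217} = \frac{1}{\frac{1}{7041621} + 5268217} = \frac{1}{\frac{37096787459758}{7041621}} = \frac{7041621}{37096787459758}$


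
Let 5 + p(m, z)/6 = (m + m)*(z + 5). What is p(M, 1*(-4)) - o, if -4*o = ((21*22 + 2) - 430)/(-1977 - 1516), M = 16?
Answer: 1131715/6986 ≈ 162.00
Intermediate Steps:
o = 17/6986 (o = -((21*22 + 2) - 430)/(4*(-1977 - 1516)) = -((462 + 2) - 430)/(4*(-3493)) = -(464 - 430)*(-1)/(4*3493) = -17*(-1)/(2*3493) = -¼*(-34/3493) = 17/6986 ≈ 0.0024334)
p(m, z) = -30 + 12*m*(5 + z) (p(m, z) = -30 + 6*((m + m)*(z + 5)) = -30 + 6*((2*m)*(5 + z)) = -30 + 6*(2*m*(5 + z)) = -30 + 12*m*(5 + z))
p(M, 1*(-4)) - o = (-30 + 60*16 + 12*16*(1*(-4))) - 1*17/6986 = (-30 + 960 + 12*16*(-4)) - 17/6986 = (-30 + 960 - 768) - 17/6986 = 162 - 17/6986 = 1131715/6986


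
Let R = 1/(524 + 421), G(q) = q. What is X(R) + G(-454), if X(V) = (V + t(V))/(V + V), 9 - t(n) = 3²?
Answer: -907/2 ≈ -453.50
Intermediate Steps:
t(n) = 0 (t(n) = 9 - 1*3² = 9 - 1*9 = 9 - 9 = 0)
R = 1/945 ≈ 0.0010582
X(V) = ½ (X(V) = (V + 0)/(V + V) = V/((2*V)) = V*(1/(2*V)) = ½)
X(R) + G(-454) = ½ - 454 = -907/2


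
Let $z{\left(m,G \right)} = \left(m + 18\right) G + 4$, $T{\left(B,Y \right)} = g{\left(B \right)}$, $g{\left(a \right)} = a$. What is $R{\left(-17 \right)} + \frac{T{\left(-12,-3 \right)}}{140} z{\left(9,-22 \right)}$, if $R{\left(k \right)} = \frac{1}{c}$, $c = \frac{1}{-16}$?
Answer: $\frac{242}{7} \approx 34.571$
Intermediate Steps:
$c = - \frac{1}{16} \approx -0.0625$
$R{\left(k \right)} = -16$ ($R{\left(k \right)} = \frac{1}{- \frac{1}{16}} = -16$)
$T{\left(B,Y \right)} = B$
$z{\left(m,G \right)} = 4 + G \left(18 + m\right)$ ($z{\left(m,G \right)} = \left(18 + m\right) G + 4 = G \left(18 + m\right) + 4 = 4 + G \left(18 + m\right)$)
$R{\left(-17 \right)} + \frac{T{\left(-12,-3 \right)}}{140} z{\left(9,-22 \right)} = -16 + - \frac{12}{140} \left(4 + 18 \left(-22\right) - 198\right) = -16 + \left(-12\right) \frac{1}{140} \left(4 - 396 - 198\right) = -16 - - \frac{354}{7} = -16 + \frac{354}{7} = \frac{242}{7}$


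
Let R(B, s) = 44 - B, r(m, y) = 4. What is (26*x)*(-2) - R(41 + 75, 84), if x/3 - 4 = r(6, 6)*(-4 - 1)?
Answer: 2568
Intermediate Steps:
x = -48 (x = 12 + 3*(4*(-4 - 1)) = 12 + 3*(4*(-5)) = 12 + 3*(-20) = 12 - 60 = -48)
(26*x)*(-2) - R(41 + 75, 84) = (26*(-48))*(-2) - (44 - (41 + 75)) = -1248*(-2) - (44 - 1*116) = 2496 - (44 - 116) = 2496 - 1*(-72) = 2496 + 72 = 2568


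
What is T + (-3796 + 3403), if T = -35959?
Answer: -36352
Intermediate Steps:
T + (-3796 + 3403) = -35959 + (-3796 + 3403) = -35959 - 393 = -36352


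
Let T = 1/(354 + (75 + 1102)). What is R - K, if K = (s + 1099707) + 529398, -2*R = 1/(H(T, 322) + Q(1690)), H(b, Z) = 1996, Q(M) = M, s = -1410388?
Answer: -1612381725/7372 ≈ -2.1872e+5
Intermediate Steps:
T = 1/1531 (T = 1/(354 + 1177) = 1/1531 ≈ 0.00065317)
R = -1/7372 (R = -1/(2*(1996 + 1690)) = -1/2/3686 = -1/2*1/3686 = -1/7372 ≈ -0.00013565)
K = 218717 (K = (-1410388 + 1099707) + 529398 = -310681 + 529398 = 218717)
R - K = -1/7372 - 1*218717 = -1/7372 - 218717 = -1612381725/7372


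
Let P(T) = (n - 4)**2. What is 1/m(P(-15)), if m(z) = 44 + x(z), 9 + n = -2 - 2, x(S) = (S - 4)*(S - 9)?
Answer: 1/79844 ≈ 1.2524e-5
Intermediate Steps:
x(S) = (-9 + S)*(-4 + S) (x(S) = (-4 + S)*(-9 + S) = (-9 + S)*(-4 + S))
n = -13 (n = -9 + (-2 - 2) = -9 - 4 = -13)
P(T) = 289 (P(T) = (-13 - 4)**2 = (-17)**2 = 289)
m(z) = 80 + z**2 - 13*z (m(z) = 44 + (36 + z**2 - 13*z) = 80 + z**2 - 13*z)
1/m(P(-15)) = 1/(80 + 289**2 - 13*289) = 1/(80 + 83521 - 3757) = 1/79844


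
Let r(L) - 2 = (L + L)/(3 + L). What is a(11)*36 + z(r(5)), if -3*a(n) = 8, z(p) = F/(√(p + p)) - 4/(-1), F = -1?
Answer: -92 - √26/13 ≈ -92.392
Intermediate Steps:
r(L) = 2 + 2*L/(3 + L) (r(L) = 2 + (L + L)/(3 + L) = 2 + (2*L)/(3 + L) = 2 + 2*L/(3 + L))
z(p) = 4 - √2/(2*√p) (z(p) = -1/(√(p + p)) - 4/(-1) = -1/(√(2*p)) - 4*(-1) = -1/(√2*√p) + 4 = -√2/(2*√p) + 4 = 4 - √2/(2*√p))
a(n) = -8/3 (a(n) = -⅓*8 = -8/3)
a(11)*36 + z(r(5)) = -8/3*36 + (4 - √2/(2*√(2*(3 + 2*5)/(3 + 5)))) = -96 + (4 - √2/(2*√(2*(3 + 10)/8))) = -96 + (4 - √2/(2*√(2*(⅛)*13))) = -96 + (4 - √2/(2*√(13/4))) = -96 + (4 - √2*2*√13/13/2) = -96 + (4 - √26/13) = -92 - √26/13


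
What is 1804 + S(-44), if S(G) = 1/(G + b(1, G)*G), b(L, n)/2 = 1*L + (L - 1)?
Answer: 238127/132 ≈ 1804.0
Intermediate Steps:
b(L, n) = -2 + 4*L (b(L, n) = 2*(1*L + (L - 1)) = 2*(L + (-1 + L)) = 2*(-1 + 2*L) = -2 + 4*L)
S(G) = 1/(3*G) (S(G) = 1/(G + (-2 + 4*1)*G) = 1/(G + (-2 + 4)*G) = 1/(G + 2*G) = 1/(3*G))
1804 + S(-44) = 1804 + (1/3)/(-44) = 1804 + (1/3)*(-1/44) = 1804 - 1/132 = 238127/132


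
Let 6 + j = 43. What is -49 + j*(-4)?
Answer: -197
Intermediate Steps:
j = 37 (j = -6 + 43 = 37)
-49 + j*(-4) = -49 + 37*(-4) = -49 - 148 = -197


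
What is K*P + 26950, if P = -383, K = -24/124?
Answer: 837748/31 ≈ 27024.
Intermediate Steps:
K = -6/31 (K = -24*1/124 = -6/31 ≈ -0.19355)
K*P + 26950 = -6/31*(-383) + 26950 = 2298/31 + 26950 = 837748/31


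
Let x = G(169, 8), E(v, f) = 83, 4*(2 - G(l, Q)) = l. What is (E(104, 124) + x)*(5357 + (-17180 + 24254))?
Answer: 2125701/4 ≈ 5.3143e+5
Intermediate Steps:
G(l, Q) = 2 - l/4
x = -161/4 (x = 2 - ¼*169 = 2 - 169/4 = -161/4 ≈ -40.250)
(E(104, 124) + x)*(5357 + (-17180 + 24254)) = (83 - 161/4)*(5357 + (-17180 + 24254)) = 171*(5357 + 7074)/4 = (171/4)*12431 = 2125701/4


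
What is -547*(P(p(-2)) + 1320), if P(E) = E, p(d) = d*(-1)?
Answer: -723134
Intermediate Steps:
p(d) = -d
-547*(P(p(-2)) + 1320) = -547*(-1*(-2) + 1320) = -547*(2 + 1320) = -547*1322 = -723134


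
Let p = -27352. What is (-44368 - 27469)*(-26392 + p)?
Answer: 3860807728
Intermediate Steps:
(-44368 - 27469)*(-26392 + p) = (-44368 - 27469)*(-26392 - 27352) = -71837*(-53744) = 3860807728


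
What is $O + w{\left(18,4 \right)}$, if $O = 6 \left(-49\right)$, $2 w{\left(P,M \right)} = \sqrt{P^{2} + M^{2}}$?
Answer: $-294 + \sqrt{85} \approx -284.78$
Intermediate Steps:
$w{\left(P,M \right)} = \frac{\sqrt{M^{2} + P^{2}}}{2}$ ($w{\left(P,M \right)} = \frac{\sqrt{P^{2} + M^{2}}}{2} = \frac{\sqrt{M^{2} + P^{2}}}{2}$)
$O = -294$
$O + w{\left(18,4 \right)} = -294 + \frac{\sqrt{4^{2} + 18^{2}}}{2} = -294 + \frac{\sqrt{16 + 324}}{2} = -294 + \frac{\sqrt{340}}{2} = -294 + \frac{2 \sqrt{85}}{2} = -294 + \sqrt{85}$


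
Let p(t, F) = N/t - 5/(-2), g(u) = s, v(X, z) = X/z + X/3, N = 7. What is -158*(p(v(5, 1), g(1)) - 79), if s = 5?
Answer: 119211/10 ≈ 11921.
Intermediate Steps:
v(X, z) = X/3 + X/z (v(X, z) = X/z + X*(1/3) = X/z + X/3 = X/3 + X/z)
g(u) = 5
p(t, F) = 5/2 + 7/t (p(t, F) = 7/t - 5/(-2) = 7/t - 5*(-1/2) = 7/t + 5/2 = 5/2 + 7/t)
-158*(p(v(5, 1), g(1)) - 79) = -158*((5/2 + 7/((1/3)*5 + 5/1)) - 79) = -158*((5/2 + 7/(5/3 + 5*1)) - 79) = -158*((5/2 + 7/(5/3 + 5)) - 79) = -158*((5/2 + 7/(20/3)) - 79) = -158*((5/2 + 7*(3/20)) - 79) = -158*((5/2 + 21/20) - 79) = -158*(71/20 - 79) = -158*(-1509/20) = 119211/10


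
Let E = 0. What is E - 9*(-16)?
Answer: 144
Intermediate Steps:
E - 9*(-16) = 0 - 9*(-16) = 0 + 144 = 144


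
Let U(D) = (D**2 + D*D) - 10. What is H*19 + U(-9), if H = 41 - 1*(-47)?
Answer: 1824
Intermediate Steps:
U(D) = -10 + 2*D**2 (U(D) = (D**2 + D**2) - 10 = 2*D**2 - 10 = -10 + 2*D**2)
H = 88 (H = 41 + 47 = 88)
H*19 + U(-9) = 88*19 + (-10 + 2*(-9)**2) = 1672 + (-10 + 2*81) = 1672 + (-10 + 162) = 1672 + 152 = 1824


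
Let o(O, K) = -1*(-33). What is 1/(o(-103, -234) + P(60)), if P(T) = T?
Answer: 1/93 ≈ 0.010753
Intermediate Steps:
o(O, K) = 33
1/(o(-103, -234) + P(60)) = 1/(33 + 60) = 1/93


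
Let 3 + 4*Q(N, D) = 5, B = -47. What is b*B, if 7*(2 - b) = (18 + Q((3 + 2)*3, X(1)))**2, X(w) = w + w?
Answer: 61711/28 ≈ 2204.0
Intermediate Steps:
X(w) = 2*w
Q(N, D) = 1/2 (Q(N, D) = -3/4 + (1/4)*5 = -3/4 + 5/4 = 1/2)
b = -1313/28 (b = 2 - (18 + 1/2)**2/7 = 2 - (37/2)**2/7 = 2 - 1/7*1369/4 = 2 - 1369/28 = -1313/28 ≈ -46.893)
b*B = -1313/28*(-47) = 61711/28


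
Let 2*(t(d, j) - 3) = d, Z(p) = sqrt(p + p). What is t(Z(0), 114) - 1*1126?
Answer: -1123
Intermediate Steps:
Z(p) = sqrt(2)*sqrt(p) (Z(p) = sqrt(2*p) = sqrt(2)*sqrt(p))
t(d, j) = 3 + d/2
t(Z(0), 114) - 1*1126 = (3 + (sqrt(2)*sqrt(0))/2) - 1*1126 = (3 + (sqrt(2)*0)/2) - 1126 = (3 + (1/2)*0) - 1126 = (3 + 0) - 1126 = 3 - 1126 = -1123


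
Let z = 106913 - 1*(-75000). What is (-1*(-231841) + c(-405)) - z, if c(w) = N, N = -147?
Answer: 49781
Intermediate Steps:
z = 181913 (z = 106913 + 75000 = 181913)
c(w) = -147
(-1*(-231841) + c(-405)) - z = (-1*(-231841) - 147) - 1*181913 = (231841 - 147) - 181913 = 231694 - 181913 = 49781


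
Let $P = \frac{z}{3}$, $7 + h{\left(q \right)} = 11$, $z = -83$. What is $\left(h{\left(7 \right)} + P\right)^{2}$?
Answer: $\frac{5041}{9} \approx 560.11$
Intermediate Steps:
$h{\left(q \right)} = 4$ ($h{\left(q \right)} = -7 + 11 = 4$)
$P = - \frac{83}{3} \approx -27.667$
$\left(h{\left(7 \right)} + P\right)^{2} = \left(4 - \frac{83}{3}\right)^{2} = \left(- \frac{71}{3}\right)^{2} = \frac{5041}{9}$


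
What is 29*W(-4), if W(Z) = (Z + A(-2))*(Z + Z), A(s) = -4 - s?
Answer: 1392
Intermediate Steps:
W(Z) = 2*Z*(-2 + Z) (W(Z) = (Z + (-4 - 1*(-2)))*(Z + Z) = (Z + (-4 + 2))*(2*Z) = (Z - 2)*(2*Z) = (-2 + Z)*(2*Z) = 2*Z*(-2 + Z))
29*W(-4) = 29*(2*(-4)*(-2 - 4)) = 29*(2*(-4)*(-6)) = 29*48 = 1392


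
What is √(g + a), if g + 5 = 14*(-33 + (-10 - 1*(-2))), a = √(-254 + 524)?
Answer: √(-579 + 3*√30) ≈ 23.719*I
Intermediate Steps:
a = 3*√30 (a = √270 = 3*√30 ≈ 16.432)
g = -579 (g = -5 + 14*(-33 + (-10 - 1*(-2))) = -5 + 14*(-33 + (-10 + 2)) = -5 + 14*(-33 - 8) = -5 + 14*(-41) = -5 - 574 = -579)
√(g + a) = √(-579 + 3*√30)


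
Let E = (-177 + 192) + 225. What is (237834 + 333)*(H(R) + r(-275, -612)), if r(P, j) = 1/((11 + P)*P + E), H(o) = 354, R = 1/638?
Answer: 2047074024429/24280 ≈ 8.4311e+7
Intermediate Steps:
R = 1/638 ≈ 0.0015674
E = 240 (E = 15 + 225 = 240)
r(P, j) = 1/(240 + P*(11 + P)) (r(P, j) = 1/((11 + P)*P + 240) = 1/(P*(11 + P) + 240) = 1/(240 + P*(11 + P)))
(237834 + 333)*(H(R) + r(-275, -612)) = (237834 + 333)*(354 + 1/(240 + (-275)² + 11*(-275))) = 238167*(354 + 1/(240 + 75625 - 3025)) = 238167*(354 + 1/72840) = 238167*(25785361/72840) = 2047074024429/24280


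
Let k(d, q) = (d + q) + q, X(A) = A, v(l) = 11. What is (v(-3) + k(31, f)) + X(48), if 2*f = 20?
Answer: 110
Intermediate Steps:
f = 10 (f = (½)*20 = 10)
k(d, q) = d + 2*q
(v(-3) + k(31, f)) + X(48) = (11 + (31 + 2*10)) + 48 = (11 + (31 + 20)) + 48 = (11 + 51) + 48 = 62 + 48 = 110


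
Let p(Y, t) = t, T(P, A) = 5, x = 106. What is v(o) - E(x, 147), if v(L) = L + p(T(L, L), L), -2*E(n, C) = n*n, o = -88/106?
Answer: 297666/53 ≈ 5616.3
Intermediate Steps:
o = -44/53 (o = -88*1/106 = -44/53 ≈ -0.83019)
E(n, C) = -n²/2 (E(n, C) = -n*n/2 = -n²/2)
v(L) = 2*L (v(L) = L + L = 2*L)
v(o) - E(x, 147) = 2*(-44/53) - (-1)*106²/2 = -88/53 - (-1)*11236/2 = -88/53 - 1*(-5618) = -88/53 + 5618 = 297666/53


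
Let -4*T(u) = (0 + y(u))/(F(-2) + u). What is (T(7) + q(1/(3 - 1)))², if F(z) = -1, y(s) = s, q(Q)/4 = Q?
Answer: 1681/576 ≈ 2.9184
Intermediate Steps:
q(Q) = 4*Q
T(u) = -u/(4*(-1 + u)) (T(u) = -(0 + u)/(4*(-1 + u)) = -u/(4*(-1 + u)))
(T(7) + q(1/(3 - 1)))² = (-1*7/(-4 + 4*7) + 4/(3 - 1))² = (-1*7/(-4 + 28) + 4/2)² = (-1*7/24 + 4*(½))² = (-1*7*1/24 + 2)² = (-7/24 + 2)² = (41/24)² = 1681/576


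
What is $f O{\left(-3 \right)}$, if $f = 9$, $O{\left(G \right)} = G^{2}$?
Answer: $81$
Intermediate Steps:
$f O{\left(-3 \right)} = 9 \left(-3\right)^{2} = 9 \cdot 9 = 81$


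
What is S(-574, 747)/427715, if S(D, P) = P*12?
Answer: 8964/427715 ≈ 0.020958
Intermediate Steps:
S(D, P) = 12*P
S(-574, 747)/427715 = (12*747)/427715 = 8964*(1/427715) = 8964/427715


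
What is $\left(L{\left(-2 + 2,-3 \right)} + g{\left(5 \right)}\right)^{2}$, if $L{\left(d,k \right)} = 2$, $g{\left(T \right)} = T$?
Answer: $49$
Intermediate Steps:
$\left(L{\left(-2 + 2,-3 \right)} + g{\left(5 \right)}\right)^{2} = \left(2 + 5\right)^{2} = 7^{2} = 49$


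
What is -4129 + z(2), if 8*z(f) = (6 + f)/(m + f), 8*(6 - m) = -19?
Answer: -342699/83 ≈ -4128.9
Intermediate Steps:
m = 67/8 (m = 6 - 1/8*(-19) = 6 + 19/8 = 67/8 ≈ 8.3750)
z(f) = (6 + f)/(8*(67/8 + f)) (z(f) = ((6 + f)/(67/8 + f))/8 = (6 + f)/(8*(67/8 + f)))
-4129 + z(2) = -4129 + (6 + 2)/(67 + 8*2) = -4129 + 8/(67 + 16) = -4129 + 8/83 = -342699/83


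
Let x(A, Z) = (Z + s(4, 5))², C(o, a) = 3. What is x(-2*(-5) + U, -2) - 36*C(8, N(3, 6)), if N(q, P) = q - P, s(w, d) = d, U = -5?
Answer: -99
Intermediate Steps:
x(A, Z) = (5 + Z)² (x(A, Z) = (Z + 5)² = (5 + Z)²)
x(-2*(-5) + U, -2) - 36*C(8, N(3, 6)) = (5 - 2)² - 36*3 = 3² - 108 = 9 - 108 = -99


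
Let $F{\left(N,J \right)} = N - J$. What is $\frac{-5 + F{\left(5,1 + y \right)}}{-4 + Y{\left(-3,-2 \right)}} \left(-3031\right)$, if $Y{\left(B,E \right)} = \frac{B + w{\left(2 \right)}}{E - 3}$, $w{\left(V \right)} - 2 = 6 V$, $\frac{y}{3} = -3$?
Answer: $\frac{121240}{31} \approx 3911.0$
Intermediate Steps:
$y = -9$ ($y = 3 \left(-3\right) = -9$)
$w{\left(V \right)} = 2 + 6 V$
$Y{\left(B,E \right)} = \frac{14 + B}{-3 + E}$ ($Y{\left(B,E \right)} = \frac{B + \left(2 + 6 \cdot 2\right)}{E - 3} = \frac{B + \left(2 + 12\right)}{-3 + E} = \frac{B + 14}{-3 + E} = \frac{14 + B}{-3 + E}$)
$\frac{-5 + F{\left(5,1 + y \right)}}{-4 + Y{\left(-3,-2 \right)}} \left(-3031\right) = \frac{-5 + \left(5 - \left(1 - 9\right)\right)}{-4 + \frac{14 - 3}{-3 - 2}} \left(-3031\right) = \frac{-5 + \left(5 - -8\right)}{-4 + \frac{1}{-5} \cdot 11} \left(-3031\right) = \frac{-5 + \left(5 + 8\right)}{-4 - \frac{11}{5}} \left(-3031\right) = \frac{-5 + 13}{-4 - \frac{11}{5}} \left(-3031\right) = \frac{8}{- \frac{31}{5}} \left(-3031\right) = 8 \left(- \frac{5}{31}\right) \left(-3031\right) = \left(- \frac{40}{31}\right) \left(-3031\right) = \frac{121240}{31}$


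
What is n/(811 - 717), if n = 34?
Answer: 17/47 ≈ 0.36170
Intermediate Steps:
n/(811 - 717) = 34/(811 - 717) = 34/94 = (1/94)*34 = 17/47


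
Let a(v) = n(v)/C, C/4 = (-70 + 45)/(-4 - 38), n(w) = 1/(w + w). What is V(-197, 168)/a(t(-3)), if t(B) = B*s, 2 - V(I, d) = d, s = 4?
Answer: 66400/7 ≈ 9485.7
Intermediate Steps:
V(I, d) = 2 - d
t(B) = 4*B (t(B) = B*4 = 4*B)
n(w) = 1/(2*w)
C = 50/21 (C = 4*((-70 + 45)/(-4 - 38)) = 4*(-25/(-42)) = 4*(-25*(-1/42)) = 4*(25/42) = 50/21 ≈ 2.3810)
a(v) = 21/(100*v) (a(v) = (1/(2*v))/(50/21) = (1/(2*v))*(21/50) = 21/(100*v))
V(-197, 168)/a(t(-3)) = (2 - 1*168)/((21/(100*((4*(-3)))))) = (2 - 168)/(((21/100)/(-12))) = -166/((21/100)*(-1/12)) = -166/(-7/400) = -166*(-400/7) = 66400/7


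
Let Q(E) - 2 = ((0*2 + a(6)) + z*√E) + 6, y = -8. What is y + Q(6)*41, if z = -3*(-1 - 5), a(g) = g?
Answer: 566 + 738*√6 ≈ 2373.7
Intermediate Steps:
z = 18 (z = -3*(-6) = 18)
Q(E) = 14 + 18*√E (Q(E) = 2 + (((0*2 + 6) + 18*√E) + 6) = 2 + (((0 + 6) + 18*√E) + 6) = 2 + ((6 + 18*√E) + 6) = 2 + (12 + 18*√E) = 14 + 18*√E)
y + Q(6)*41 = -8 + (14 + 18*√6)*41 = -8 + (574 + 738*√6) = 566 + 738*√6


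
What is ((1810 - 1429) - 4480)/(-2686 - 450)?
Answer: 4099/3136 ≈ 1.3071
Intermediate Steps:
((1810 - 1429) - 4480)/(-2686 - 450) = (381 - 4480)/(-3136) = -4099*(-1/3136) = 4099/3136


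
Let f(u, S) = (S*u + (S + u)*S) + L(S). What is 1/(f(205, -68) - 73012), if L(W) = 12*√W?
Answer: -24067/2316884404 - 3*I*√17/1158442202 ≈ -1.0388e-5 - 1.0678e-8*I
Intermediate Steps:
f(u, S) = 12*√S + S*u + S*(S + u) (f(u, S) = (S*u + (S + u)*S) + 12*√S = (S*u + S*(S + u)) + 12*√S = 12*√S + S*u + S*(S + u))
1/(f(205, -68) - 73012) = 1/(((-68)² + 12*√(-68) + 2*(-68)*205) - 73012) = 1/((4624 + 12*(2*I*√17) - 27880) - 73012) = 1/((4624 + 24*I*√17 - 27880) - 73012) = 1/((-23256 + 24*I*√17) - 73012) = 1/(-96268 + 24*I*√17)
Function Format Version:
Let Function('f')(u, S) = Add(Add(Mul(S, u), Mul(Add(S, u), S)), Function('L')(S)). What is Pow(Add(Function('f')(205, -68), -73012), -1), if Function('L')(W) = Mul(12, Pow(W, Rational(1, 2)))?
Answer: Add(Rational(-24067, 2316884404), Mul(Rational(-3, 1158442202), I, Pow(17, Rational(1, 2)))) ≈ Add(-1.0388e-5, Mul(-1.0678e-8, I))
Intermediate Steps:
Function('f')(u, S) = Add(Mul(12, Pow(S, Rational(1, 2))), Mul(S, u), Mul(S, Add(S, u))) (Function('f')(u, S) = Add(Add(Mul(S, u), Mul(Add(S, u), S)), Mul(12, Pow(S, Rational(1, 2)))) = Add(Add(Mul(S, u), Mul(S, Add(S, u))), Mul(12, Pow(S, Rational(1, 2)))) = Add(Mul(12, Pow(S, Rational(1, 2))), Mul(S, u), Mul(S, Add(S, u))))
Pow(Add(Function('f')(205, -68), -73012), -1) = Pow(Add(Add(Pow(-68, 2), Mul(12, Pow(-68, Rational(1, 2))), Mul(2, -68, 205)), -73012), -1) = Pow(Add(Add(4624, Mul(12, Mul(2, I, Pow(17, Rational(1, 2)))), -27880), -73012), -1) = Pow(Add(Add(4624, Mul(24, I, Pow(17, Rational(1, 2))), -27880), -73012), -1) = Pow(Add(Add(-23256, Mul(24, I, Pow(17, Rational(1, 2)))), -73012), -1) = Pow(Add(-96268, Mul(24, I, Pow(17, Rational(1, 2)))), -1)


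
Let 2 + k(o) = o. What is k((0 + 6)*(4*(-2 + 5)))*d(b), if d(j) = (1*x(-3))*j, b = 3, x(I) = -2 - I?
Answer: 210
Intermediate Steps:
k(o) = -2 + o
d(j) = j (d(j) = (1*(-2 - 1*(-3)))*j = (1*(-2 + 3))*j = (1*1)*j = 1*j = j)
k((0 + 6)*(4*(-2 + 5)))*d(b) = (-2 + (0 + 6)*(4*(-2 + 5)))*3 = (-2 + 6*(4*3))*3 = (-2 + 6*12)*3 = (-2 + 72)*3 = 70*3 = 210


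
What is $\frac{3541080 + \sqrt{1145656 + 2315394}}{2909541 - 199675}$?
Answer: $\frac{1770540}{1354933} + \frac{5 \sqrt{138442}}{2709866} \approx 1.3074$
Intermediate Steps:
$\frac{3541080 + \sqrt{1145656 + 2315394}}{2909541 - 199675} = \frac{3541080 + \sqrt{3461050}}{2709866} = \left(3541080 + 5 \sqrt{138442}\right) \frac{1}{2709866} = \frac{1770540}{1354933} + \frac{5 \sqrt{138442}}{2709866}$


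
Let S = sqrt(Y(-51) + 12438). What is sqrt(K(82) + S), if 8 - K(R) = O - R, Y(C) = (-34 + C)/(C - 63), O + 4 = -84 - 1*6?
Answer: sqrt(2391264 + 114*sqrt(161653938))/114 ≈ 17.191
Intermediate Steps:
O = -94 (O = -4 + (-84 - 1*6) = -4 + (-84 - 6) = -4 - 90 = -94)
Y(C) = (-34 + C)/(-63 + C)
S = sqrt(161653938)/114 (S = sqrt((-34 - 51)/(-63 - 51) + 12438) = sqrt(-85/(-114) + 12438) = sqrt(-1/114*(-85) + 12438) = sqrt(85/114 + 12438) = sqrt(1418017/114) = sqrt(161653938)/114 ≈ 111.53)
K(R) = 102 + R (K(R) = 8 - (-94 - R) = 8 + (94 + R) = 102 + R)
sqrt(K(82) + S) = sqrt((102 + 82) + sqrt(161653938)/114) = sqrt(184 + sqrt(161653938)/114)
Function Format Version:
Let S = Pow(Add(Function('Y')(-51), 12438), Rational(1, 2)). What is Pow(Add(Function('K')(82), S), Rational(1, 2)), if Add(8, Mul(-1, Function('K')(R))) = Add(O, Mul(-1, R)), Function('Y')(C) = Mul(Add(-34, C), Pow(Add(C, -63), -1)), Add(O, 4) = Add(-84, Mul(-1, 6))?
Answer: Mul(Rational(1, 114), Pow(Add(2391264, Mul(114, Pow(161653938, Rational(1, 2)))), Rational(1, 2))) ≈ 17.191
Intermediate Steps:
O = -94 (O = Add(-4, Add(-84, Mul(-1, 6))) = Add(-4, Add(-84, -6)) = Add(-4, -90) = -94)
Function('Y')(C) = Mul(Pow(Add(-63, C), -1), Add(-34, C)) (Function('Y')(C) = Mul(Add(-34, C), Pow(Add(-63, C), -1)) = Mul(Pow(Add(-63, C), -1), Add(-34, C)))
S = Mul(Rational(1, 114), Pow(161653938, Rational(1, 2))) (S = Pow(Add(Mul(Pow(Add(-63, -51), -1), Add(-34, -51)), 12438), Rational(1, 2)) = Pow(Add(Mul(Pow(-114, -1), -85), 12438), Rational(1, 2)) = Pow(Add(Mul(Rational(-1, 114), -85), 12438), Rational(1, 2)) = Pow(Add(Rational(85, 114), 12438), Rational(1, 2)) = Pow(Rational(1418017, 114), Rational(1, 2)) = Mul(Rational(1, 114), Pow(161653938, Rational(1, 2))) ≈ 111.53)
Function('K')(R) = Add(102, R) (Function('K')(R) = Add(8, Mul(-1, Add(-94, Mul(-1, R)))) = Add(8, Add(94, R)) = Add(102, R))
Pow(Add(Function('K')(82), S), Rational(1, 2)) = Pow(Add(Add(102, 82), Mul(Rational(1, 114), Pow(161653938, Rational(1, 2)))), Rational(1, 2)) = Pow(Add(184, Mul(Rational(1, 114), Pow(161653938, Rational(1, 2)))), Rational(1, 2))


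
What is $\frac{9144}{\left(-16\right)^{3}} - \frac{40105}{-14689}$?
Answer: $\frac{3744233}{7520768} \approx 0.49785$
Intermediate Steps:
$\frac{9144}{\left(-16\right)^{3}} - \frac{40105}{-14689} = \frac{9144}{-4096} - - \frac{40105}{14689} = 9144 \left(- \frac{1}{4096}\right) + \frac{40105}{14689} = - \frac{1143}{512} + \frac{40105}{14689} = \frac{3744233}{7520768}$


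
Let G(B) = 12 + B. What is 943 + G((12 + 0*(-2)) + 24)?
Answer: 991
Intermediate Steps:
943 + G((12 + 0*(-2)) + 24) = 943 + (12 + ((12 + 0*(-2)) + 24)) = 943 + (12 + ((12 + 0) + 24)) = 943 + (12 + (12 + 24)) = 943 + (12 + 36) = 943 + 48 = 991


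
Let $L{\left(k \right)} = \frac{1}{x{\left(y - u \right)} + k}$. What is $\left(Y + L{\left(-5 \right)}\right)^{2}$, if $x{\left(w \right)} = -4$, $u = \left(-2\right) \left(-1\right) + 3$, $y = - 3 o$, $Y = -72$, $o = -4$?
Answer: $\frac{421201}{81} \approx 5200.0$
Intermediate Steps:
$y = 12$ ($y = \left(-3\right) \left(-4\right) = 12$)
$u = 5$ ($u = 2 + 3 = 5$)
$L{\left(k \right)} = \frac{1}{-4 + k}$
$\left(Y + L{\left(-5 \right)}\right)^{2} = \left(-72 + \frac{1}{-4 - 5}\right)^{2} = \left(-72 + \frac{1}{-9}\right)^{2} = \left(-72 - \frac{1}{9}\right)^{2} = \left(- \frac{649}{9}\right)^{2} = \frac{421201}{81}$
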